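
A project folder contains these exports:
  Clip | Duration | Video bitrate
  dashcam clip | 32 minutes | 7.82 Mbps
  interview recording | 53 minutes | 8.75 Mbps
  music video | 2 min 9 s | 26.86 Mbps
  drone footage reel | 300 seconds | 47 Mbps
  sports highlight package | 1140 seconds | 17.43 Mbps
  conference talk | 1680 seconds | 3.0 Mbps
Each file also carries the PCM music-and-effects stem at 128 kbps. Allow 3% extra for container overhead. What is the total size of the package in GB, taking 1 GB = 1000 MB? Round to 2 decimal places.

11.12 GB

Audio: 128 kbps = 0.128 Mbps.
dashcam clip: 7.948 Mbps × 1920 s × 1.03 = 15718.0 Mb
interview recording: 8.878 Mbps × 3180 s × 1.03 = 29079.0 Mb
music video: 26.988 Mbps × 129 s × 1.03 = 3585.9 Mb
drone footage reel: 47.128 Mbps × 300 s × 1.03 = 14562.6 Mb
sports highlight package: 17.558 Mbps × 1140 s × 1.03 = 20616.6 Mb
conference talk: 3.128 Mbps × 1680 s × 1.03 = 5412.7 Mb
Total: 88974.7 Mb = 11121.8 MB.
= 11.12 GB.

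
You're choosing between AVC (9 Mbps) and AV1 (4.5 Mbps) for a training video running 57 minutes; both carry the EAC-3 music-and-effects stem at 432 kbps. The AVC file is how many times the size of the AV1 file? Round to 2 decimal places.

1.91

57 min = 3420 s
Audio: 432 kbps = 0.432 Mbps.
AVC: 9.432 Mbps × 3420 s = 32257.4 Mb = 4.032 GB.
AV1: 4.932 Mbps × 3420 s = 16867.4 Mb = 2.108 GB.
Ratio: 4.032 / 2.108 = 1.912.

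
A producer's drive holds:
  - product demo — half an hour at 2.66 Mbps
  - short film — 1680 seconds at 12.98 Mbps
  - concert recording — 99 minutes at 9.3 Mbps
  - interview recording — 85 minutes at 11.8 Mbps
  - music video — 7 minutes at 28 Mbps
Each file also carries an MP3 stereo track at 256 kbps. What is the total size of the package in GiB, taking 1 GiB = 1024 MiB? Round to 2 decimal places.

Audio: 256 kbps = 0.256 Mbps.
product demo: 2.916 Mbps × 1800 s = 5248.8 Mb
short film: 13.236 Mbps × 1680 s = 22236.5 Mb
concert recording: 9.556 Mbps × 5940 s = 56762.6 Mb
interview recording: 12.056 Mbps × 5100 s = 61485.6 Mb
music video: 28.256 Mbps × 420 s = 11867.5 Mb
Total: 157601.0 Mb = 19700.1 MB.
= 18.35 GiB.

18.35 GiB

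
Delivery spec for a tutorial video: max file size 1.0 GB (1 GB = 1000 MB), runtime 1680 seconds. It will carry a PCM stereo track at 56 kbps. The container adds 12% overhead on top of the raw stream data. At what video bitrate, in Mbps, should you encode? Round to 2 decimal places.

Budget: 1.0 GB = 8000.0 Mb.
Stream payload after overhead: 8000.0 / 1.12 = 7142.9 Mb.
Total bitrate budget: 7142.9 Mb / 1680 s = 4.252 Mbps.
Audio: 56 kbps = 0.056 Mbps.
Video: 4.252 − 0.056 = 4.196 Mbps.

4.20 Mbps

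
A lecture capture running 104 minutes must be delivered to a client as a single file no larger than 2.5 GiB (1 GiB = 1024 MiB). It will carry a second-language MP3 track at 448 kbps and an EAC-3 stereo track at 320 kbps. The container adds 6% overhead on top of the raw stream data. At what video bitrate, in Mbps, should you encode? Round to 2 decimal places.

Budget: 2.5 GiB = 21474.8 Mb.
Stream payload after overhead: 21474.8 / 1.06 = 20259.3 Mb.
104 min = 6240 s
Total bitrate budget: 20259.3 Mb / 6240 s = 3.247 Mbps.
Audio total: 448 + 320 = 768 kbps = 0.768 Mbps.
Video: 3.247 − 0.768 = 2.479 Mbps.

2.48 Mbps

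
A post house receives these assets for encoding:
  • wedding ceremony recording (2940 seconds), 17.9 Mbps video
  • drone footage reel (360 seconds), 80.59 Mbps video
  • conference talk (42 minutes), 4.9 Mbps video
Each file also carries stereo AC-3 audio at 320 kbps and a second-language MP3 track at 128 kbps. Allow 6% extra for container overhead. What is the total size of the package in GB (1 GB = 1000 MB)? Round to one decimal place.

12.8 GB

Audio total: 320 + 128 = 448 kbps = 0.448 Mbps.
wedding ceremony recording: 18.348 Mbps × 2940 s × 1.06 = 57179.7 Mb
drone footage reel: 81.038 Mbps × 360 s × 1.06 = 30924.1 Mb
conference talk: 5.348 Mbps × 2520 s × 1.06 = 14285.6 Mb
Total: 102389.4 Mb = 12798.7 MB.
= 12.80 GB.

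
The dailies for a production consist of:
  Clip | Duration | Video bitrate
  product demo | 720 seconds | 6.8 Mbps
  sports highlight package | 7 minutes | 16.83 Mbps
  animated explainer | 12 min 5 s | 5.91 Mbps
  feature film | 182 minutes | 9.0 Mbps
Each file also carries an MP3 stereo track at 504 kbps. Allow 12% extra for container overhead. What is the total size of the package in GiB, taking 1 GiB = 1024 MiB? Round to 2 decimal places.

Audio: 504 kbps = 0.504 Mbps.
product demo: 7.304 Mbps × 720 s × 1.12 = 5889.9 Mb
sports highlight package: 17.334 Mbps × 420 s × 1.12 = 8153.9 Mb
animated explainer: 6.414 Mbps × 725 s × 1.12 = 5208.2 Mb
feature film: 9.504 Mbps × 10920 s × 1.12 = 116237.7 Mb
Total: 135489.7 Mb = 16936.2 MB.
= 15.77 GiB.

15.77 GiB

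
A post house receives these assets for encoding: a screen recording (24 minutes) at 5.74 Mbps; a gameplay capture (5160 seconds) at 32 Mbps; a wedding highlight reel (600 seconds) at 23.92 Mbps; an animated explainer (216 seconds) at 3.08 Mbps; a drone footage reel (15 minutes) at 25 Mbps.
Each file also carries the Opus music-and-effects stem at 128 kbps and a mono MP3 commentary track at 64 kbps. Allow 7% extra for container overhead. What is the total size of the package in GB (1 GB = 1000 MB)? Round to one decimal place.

Audio total: 128 + 64 = 192 kbps = 0.192 Mbps.
screen recording: 5.932 Mbps × 1440 s × 1.07 = 9140.0 Mb
gameplay capture: 32.192 Mbps × 5160 s × 1.07 = 177738.5 Mb
wedding highlight reel: 24.112 Mbps × 600 s × 1.07 = 15479.9 Mb
animated explainer: 3.272 Mbps × 216 s × 1.07 = 756.2 Mb
drone footage reel: 25.192 Mbps × 900 s × 1.07 = 24259.9 Mb
Total: 227374.5 Mb = 28421.8 MB.
= 28.42 GB.

28.4 GB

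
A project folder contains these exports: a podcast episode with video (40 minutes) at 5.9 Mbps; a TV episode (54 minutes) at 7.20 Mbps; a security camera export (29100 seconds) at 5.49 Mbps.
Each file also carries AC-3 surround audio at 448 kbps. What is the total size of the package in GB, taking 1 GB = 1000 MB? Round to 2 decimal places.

Audio: 448 kbps = 0.448 Mbps.
podcast episode with video: 6.348 Mbps × 2400 s = 15235.2 Mb
TV episode: 7.648 Mbps × 3240 s = 24779.5 Mb
security camera export: 5.938 Mbps × 29100 s = 172795.8 Mb
Total: 212810.5 Mb = 26601.3 MB.
= 26.60 GB.

26.60 GB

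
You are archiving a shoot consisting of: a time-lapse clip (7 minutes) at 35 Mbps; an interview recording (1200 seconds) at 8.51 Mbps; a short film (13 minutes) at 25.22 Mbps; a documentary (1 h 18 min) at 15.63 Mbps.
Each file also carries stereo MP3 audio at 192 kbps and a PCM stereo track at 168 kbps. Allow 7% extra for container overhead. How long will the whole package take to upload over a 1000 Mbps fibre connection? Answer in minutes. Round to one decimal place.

2.1 minutes

Audio total: 192 + 168 = 360 kbps = 0.360 Mbps.
time-lapse clip: 35.360 Mbps × 420 s × 1.07 = 15890.8 Mb
interview recording: 8.870 Mbps × 1200 s × 1.07 = 11389.1 Mb
short film: 25.580 Mbps × 780 s × 1.07 = 21349.1 Mb
documentary: 15.990 Mbps × 4680 s × 1.07 = 80071.5 Mb
Total: 128700.5 Mb = 16087.6 MB.
At 1000 Mbps: 128700.5 / 1000 = 129 s ≈ 2.15 minutes.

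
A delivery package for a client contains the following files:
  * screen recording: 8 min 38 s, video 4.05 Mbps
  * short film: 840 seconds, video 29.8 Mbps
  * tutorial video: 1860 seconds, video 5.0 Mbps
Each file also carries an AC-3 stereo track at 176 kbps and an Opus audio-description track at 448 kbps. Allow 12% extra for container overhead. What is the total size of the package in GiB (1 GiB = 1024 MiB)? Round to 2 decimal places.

5.01 GiB

Audio total: 176 + 448 = 624 kbps = 0.624 Mbps.
screen recording: 4.674 Mbps × 518 s × 1.12 = 2711.7 Mb
short film: 30.424 Mbps × 840 s × 1.12 = 28622.9 Mb
tutorial video: 5.624 Mbps × 1860 s × 1.12 = 11715.9 Mb
Total: 43050.5 Mb = 5381.3 MB.
= 5.012 GiB.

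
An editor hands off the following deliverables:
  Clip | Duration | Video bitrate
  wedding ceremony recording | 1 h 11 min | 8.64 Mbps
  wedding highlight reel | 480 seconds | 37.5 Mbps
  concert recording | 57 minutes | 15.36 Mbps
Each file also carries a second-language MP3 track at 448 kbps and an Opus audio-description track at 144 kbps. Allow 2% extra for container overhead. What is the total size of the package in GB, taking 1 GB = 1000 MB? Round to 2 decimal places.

14.30 GB

Audio total: 448 + 144 = 592 kbps = 0.592 Mbps.
wedding ceremony recording: 9.232 Mbps × 4260 s × 1.02 = 40114.9 Mb
wedding highlight reel: 38.092 Mbps × 480 s × 1.02 = 18649.8 Mb
concert recording: 15.952 Mbps × 3420 s × 1.02 = 55647.0 Mb
Total: 114411.7 Mb = 14301.5 MB.
= 14.30 GB.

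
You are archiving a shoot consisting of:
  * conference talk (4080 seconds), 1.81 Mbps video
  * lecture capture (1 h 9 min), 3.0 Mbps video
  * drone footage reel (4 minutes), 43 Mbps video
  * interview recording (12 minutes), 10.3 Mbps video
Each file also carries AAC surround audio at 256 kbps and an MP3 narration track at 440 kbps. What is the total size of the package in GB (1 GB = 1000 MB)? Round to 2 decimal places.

Audio total: 256 + 440 = 696 kbps = 0.696 Mbps.
conference talk: 2.506 Mbps × 4080 s = 10224.5 Mb
lecture capture: 3.696 Mbps × 4140 s = 15301.4 Mb
drone footage reel: 43.696 Mbps × 240 s = 10487.0 Mb
interview recording: 10.996 Mbps × 720 s = 7917.1 Mb
Total: 43930.1 Mb = 5491.3 MB.
= 5.491 GB.

5.49 GB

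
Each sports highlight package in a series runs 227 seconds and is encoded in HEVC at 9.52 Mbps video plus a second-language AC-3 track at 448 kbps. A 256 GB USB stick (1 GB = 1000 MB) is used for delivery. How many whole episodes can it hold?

Audio: 448 kbps = 0.448 Mbps.
Total bitrate: 9.968 Mbps.
Per item: 9.968 Mbps × 227 s = 2,263 Mb = 282.8 MB.
Capacity: 256 GB = 2,048,000 Mb; 905.10 items → 905 complete.

905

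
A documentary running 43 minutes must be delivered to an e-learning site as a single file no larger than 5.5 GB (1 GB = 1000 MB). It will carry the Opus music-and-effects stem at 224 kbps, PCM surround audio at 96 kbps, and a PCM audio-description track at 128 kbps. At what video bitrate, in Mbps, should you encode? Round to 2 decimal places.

16.61 Mbps

Budget: 5.5 GB = 44000.0 Mb.
43 min = 2580 s
Total bitrate budget: 44000.0 Mb / 2580 s = 17.054 Mbps.
Audio total: 224 + 96 + 128 = 448 kbps = 0.448 Mbps.
Video: 17.054 − 0.448 = 16.606 Mbps.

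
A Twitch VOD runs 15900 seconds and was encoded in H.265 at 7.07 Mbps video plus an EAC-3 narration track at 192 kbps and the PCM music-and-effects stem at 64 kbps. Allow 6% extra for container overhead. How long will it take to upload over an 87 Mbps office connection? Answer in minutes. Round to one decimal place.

Audio total: 192 + 64 = 256 kbps = 0.256 Mbps.
Total bitrate: 7.326 Mbps.
File: 7.326 Mbps × 15900 s = 116483.4 Mb.
With 6% container overhead: ×1.06. → 123472.4 Mb.
At 87 Mbps: 123472.4 / 87 = 1419.2 s ≈ 23.7 minutes.

23.7 minutes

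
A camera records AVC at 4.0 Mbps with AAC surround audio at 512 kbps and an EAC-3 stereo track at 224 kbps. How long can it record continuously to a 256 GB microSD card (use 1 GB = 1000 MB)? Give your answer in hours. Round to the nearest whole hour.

Audio total: 512 + 224 = 736 kbps = 0.736 Mbps.
Total bitrate: 4.0 + 0.736 = 4.736 Mbps.
Capacity: 256 GB = 2,048,000 Mb.
Recording time: 2,048,000 / 4.736 = 432,432 s ≈ 120 hours.

120 hours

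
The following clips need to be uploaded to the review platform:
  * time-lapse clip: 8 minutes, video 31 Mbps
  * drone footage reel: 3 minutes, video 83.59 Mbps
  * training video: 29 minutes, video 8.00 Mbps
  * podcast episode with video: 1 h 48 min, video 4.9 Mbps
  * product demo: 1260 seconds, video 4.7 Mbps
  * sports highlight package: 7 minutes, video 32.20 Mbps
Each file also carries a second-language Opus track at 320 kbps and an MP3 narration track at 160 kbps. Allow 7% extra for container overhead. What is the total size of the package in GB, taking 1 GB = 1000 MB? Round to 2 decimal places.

Audio total: 320 + 160 = 480 kbps = 0.480 Mbps.
time-lapse clip: 31.480 Mbps × 480 s × 1.07 = 16168.1 Mb
drone footage reel: 84.070 Mbps × 180 s × 1.07 = 16191.9 Mb
training video: 8.480 Mbps × 1740 s × 1.07 = 15788.1 Mb
podcast episode with video: 5.380 Mbps × 6480 s × 1.07 = 37302.8 Mb
product demo: 5.180 Mbps × 1260 s × 1.07 = 6983.7 Mb
sports highlight package: 32.680 Mbps × 420 s × 1.07 = 14686.4 Mb
Total: 107120.9 Mb = 13390.1 MB.
= 13.39 GB.

13.39 GB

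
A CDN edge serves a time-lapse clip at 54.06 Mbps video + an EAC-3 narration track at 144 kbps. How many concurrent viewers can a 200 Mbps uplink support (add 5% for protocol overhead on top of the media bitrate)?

3

Audio: 144 kbps = 0.144 Mbps.
Per-viewer media rate: 54.204 Mbps.
On the wire with 5% overhead: 56.914 Mbps.
200 Mbps = 200.0 Mbps; 200.0 / 56.914 = 3.51 → 3 viewers.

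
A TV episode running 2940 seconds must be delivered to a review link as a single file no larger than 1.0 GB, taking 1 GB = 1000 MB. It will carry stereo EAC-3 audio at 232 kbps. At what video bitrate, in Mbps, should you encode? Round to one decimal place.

Budget: 1.0 GB = 8000.0 Mb.
Total bitrate budget: 8000.0 Mb / 2940 s = 2.721 Mbps.
Audio: 232 kbps = 0.232 Mbps.
Video: 2.721 − 0.232 = 2.489 Mbps.

2.5 Mbps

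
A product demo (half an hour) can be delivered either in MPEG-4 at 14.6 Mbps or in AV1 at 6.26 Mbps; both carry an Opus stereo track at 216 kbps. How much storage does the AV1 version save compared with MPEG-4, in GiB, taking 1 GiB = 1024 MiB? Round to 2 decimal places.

30 min = 1800 s
Audio: 216 kbps = 0.216 Mbps.
MPEG-4: 14.816 Mbps × 1800 s = 26668.8 Mb = 3.105 GiB.
AV1: 6.476 Mbps × 1800 s = 11656.8 Mb = 1.357 GiB.
Saving: 3.105 − 1.357 = 1.748 GiB.

1.75 GiB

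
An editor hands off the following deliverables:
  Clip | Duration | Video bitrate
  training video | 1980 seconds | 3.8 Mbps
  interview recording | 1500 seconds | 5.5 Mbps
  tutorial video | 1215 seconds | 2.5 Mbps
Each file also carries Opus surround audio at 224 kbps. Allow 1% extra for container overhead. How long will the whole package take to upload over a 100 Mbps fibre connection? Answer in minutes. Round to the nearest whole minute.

Audio: 224 kbps = 0.224 Mbps.
training video: 4.024 Mbps × 1980 s × 1.01 = 8047.2 Mb
interview recording: 5.724 Mbps × 1500 s × 1.01 = 8671.9 Mb
tutorial video: 2.724 Mbps × 1215 s × 1.01 = 3342.8 Mb
Total: 20061.8 Mb = 2507.7 MB.
At 100 Mbps: 20061.8 / 100 = 201 s ≈ 3.34 minutes.

3 minutes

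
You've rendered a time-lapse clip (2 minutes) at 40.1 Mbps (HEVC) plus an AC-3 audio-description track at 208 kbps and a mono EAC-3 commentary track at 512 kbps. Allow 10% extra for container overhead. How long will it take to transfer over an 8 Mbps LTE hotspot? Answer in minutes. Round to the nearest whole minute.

2 min = 120 s
Audio total: 208 + 512 = 720 kbps = 0.720 Mbps.
Total bitrate: 40.820 Mbps.
File: 40.820 Mbps × 120 s = 4898.4 Mb.
With 10% container overhead: ×1.10. → 5388.2 Mb.
At 8 Mbps: 5388.2 / 8 = 673.5 s ≈ 11.2 minutes.

11 minutes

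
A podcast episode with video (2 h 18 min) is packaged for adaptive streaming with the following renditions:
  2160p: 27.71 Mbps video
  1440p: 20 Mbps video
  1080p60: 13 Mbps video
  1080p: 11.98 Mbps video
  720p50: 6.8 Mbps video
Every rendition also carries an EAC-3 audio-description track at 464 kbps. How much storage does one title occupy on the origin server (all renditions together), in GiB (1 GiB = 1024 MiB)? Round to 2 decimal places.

2 h 18 min = 138 min = 8280 s
Audio: 464 kbps = 0.464 Mbps.
Sum of rendition bitrates: (27.71+0.464) + (20+0.464) + (13+0.464) + (11.98+0.464) + (6.8+0.464) = 81.810 Mbps.
× 8280 s = 677,387 Mb = 84,673 MB = 78.86 GiB.

78.86 GiB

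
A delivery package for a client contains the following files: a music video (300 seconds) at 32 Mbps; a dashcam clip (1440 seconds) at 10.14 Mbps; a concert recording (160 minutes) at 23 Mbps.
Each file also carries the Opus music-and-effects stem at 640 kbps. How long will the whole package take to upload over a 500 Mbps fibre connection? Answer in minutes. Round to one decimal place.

8.4 minutes

Audio: 640 kbps = 0.640 Mbps.
music video: 32.640 Mbps × 300 s = 9792.0 Mb
dashcam clip: 10.780 Mbps × 1440 s = 15523.2 Mb
concert recording: 23.640 Mbps × 9600 s = 226944.0 Mb
Total: 252259.2 Mb = 31532.4 MB.
At 500 Mbps: 252259.2 / 500 = 505 s ≈ 8.41 minutes.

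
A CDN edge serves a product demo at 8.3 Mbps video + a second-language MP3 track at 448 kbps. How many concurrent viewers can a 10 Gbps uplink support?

Audio: 448 kbps = 0.448 Mbps.
Per-viewer media rate: 8.748 Mbps.
10 Gbps = 10,000 Mbps; 10,000 / 8.748 = 1143.12 → 1143 viewers.

1143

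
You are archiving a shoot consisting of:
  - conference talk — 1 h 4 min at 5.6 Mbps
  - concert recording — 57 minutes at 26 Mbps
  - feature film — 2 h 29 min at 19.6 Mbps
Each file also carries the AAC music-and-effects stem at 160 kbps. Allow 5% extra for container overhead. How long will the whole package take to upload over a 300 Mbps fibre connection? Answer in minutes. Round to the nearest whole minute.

17 minutes

Audio: 160 kbps = 0.160 Mbps.
conference talk: 5.760 Mbps × 3840 s × 1.05 = 23224.3 Mb
concert recording: 26.160 Mbps × 3420 s × 1.05 = 93940.6 Mb
feature film: 19.760 Mbps × 8940 s × 1.05 = 185487.1 Mb
Total: 302652.0 Mb = 37831.5 MB.
At 300 Mbps: 302652.0 / 300 = 1009 s ≈ 16.8 minutes.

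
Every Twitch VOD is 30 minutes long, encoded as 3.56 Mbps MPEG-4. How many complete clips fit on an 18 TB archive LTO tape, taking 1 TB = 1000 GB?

30 min = 1800 s
Per item: 3.560 Mbps × 1800 s = 6,408 Mb = 801.0 MB.
Capacity: 18 TB = 144,000,000 Mb; 22471.91 items → 22471 complete.

22471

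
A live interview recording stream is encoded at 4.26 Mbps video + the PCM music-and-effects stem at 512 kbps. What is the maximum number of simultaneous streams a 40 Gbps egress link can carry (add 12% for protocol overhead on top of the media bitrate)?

Audio: 512 kbps = 0.512 Mbps.
Per-viewer media rate: 4.772 Mbps.
On the wire with 12% overhead: 5.345 Mbps.
40 Gbps = 40,000 Mbps; 40,000 / 5.345 = 7484.13 → 7484 viewers.

7484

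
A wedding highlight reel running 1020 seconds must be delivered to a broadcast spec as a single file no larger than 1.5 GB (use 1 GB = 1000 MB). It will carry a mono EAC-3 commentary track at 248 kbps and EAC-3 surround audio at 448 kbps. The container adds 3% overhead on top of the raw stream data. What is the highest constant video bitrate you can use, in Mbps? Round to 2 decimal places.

Budget: 1.5 GB = 12000.0 Mb.
Stream payload after overhead: 12000.0 / 1.03 = 11650.5 Mb.
Total bitrate budget: 11650.5 Mb / 1020 s = 11.422 Mbps.
Audio total: 248 + 448 = 696 kbps = 0.696 Mbps.
Video: 11.422 − 0.696 = 10.726 Mbps.

10.73 Mbps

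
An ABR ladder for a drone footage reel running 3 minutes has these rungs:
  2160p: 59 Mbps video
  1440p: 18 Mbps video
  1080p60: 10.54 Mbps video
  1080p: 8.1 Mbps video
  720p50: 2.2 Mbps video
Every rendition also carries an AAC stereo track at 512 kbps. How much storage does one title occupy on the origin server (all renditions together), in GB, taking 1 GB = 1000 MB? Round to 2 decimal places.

3 min = 180 s
Audio: 512 kbps = 0.512 Mbps.
Sum of rendition bitrates: (59+0.512) + (18+0.512) + (10.54+0.512) + (8.1+0.512) + (2.2+0.512) = 100.400 Mbps.
× 180 s = 18,072 Mb = 2,259 MB = 2.259 GB.

2.26 GB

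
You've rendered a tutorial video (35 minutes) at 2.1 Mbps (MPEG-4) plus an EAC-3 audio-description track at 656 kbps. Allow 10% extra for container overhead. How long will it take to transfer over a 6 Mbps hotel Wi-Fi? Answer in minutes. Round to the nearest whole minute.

18 minutes

35 min = 2100 s
Audio: 656 kbps = 0.656 Mbps.
Total bitrate: 2.756 Mbps.
File: 2.756 Mbps × 2100 s = 5787.6 Mb.
With 10% container overhead: ×1.10. → 6366.4 Mb.
At 6 Mbps: 6366.4 / 6 = 1061.1 s ≈ 17.7 minutes.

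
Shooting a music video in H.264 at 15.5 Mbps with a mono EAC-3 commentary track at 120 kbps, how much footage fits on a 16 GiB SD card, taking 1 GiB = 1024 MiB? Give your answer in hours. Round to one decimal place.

2.4 hours

Audio: 120 kbps = 0.120 Mbps.
Total bitrate: 15.5 + 0.120 = 15.620 Mbps.
Capacity: 16 GiB = 137,439 Mb.
Recording time: 137,439 / 15.620 = 8,799 s ≈ 2.44 hours.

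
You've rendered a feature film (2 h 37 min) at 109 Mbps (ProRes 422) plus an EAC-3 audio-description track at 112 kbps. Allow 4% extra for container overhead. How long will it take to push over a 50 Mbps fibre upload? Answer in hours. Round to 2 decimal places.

2 h 37 min = 157 min = 9420 s
Audio: 112 kbps = 0.112 Mbps.
Total bitrate: 109.112 Mbps.
File: 109.112 Mbps × 9420 s = 1027835.0 Mb.
With 4% container overhead: ×1.04. → 1068948.4 Mb.
At 50 Mbps: 1068948.4 / 50 = 21379.0 s ≈ 5.94 hours.

5.94 hours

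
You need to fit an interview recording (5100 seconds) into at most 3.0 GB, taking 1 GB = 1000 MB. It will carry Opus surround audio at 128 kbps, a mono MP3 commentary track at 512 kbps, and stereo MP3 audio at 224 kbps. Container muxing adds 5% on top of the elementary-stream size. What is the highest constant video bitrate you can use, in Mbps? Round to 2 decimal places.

3.62 Mbps

Budget: 3.0 GB = 24000.0 Mb.
Stream payload after overhead: 24000.0 / 1.05 = 22857.1 Mb.
Total bitrate budget: 22857.1 Mb / 5100 s = 4.482 Mbps.
Audio total: 128 + 512 + 224 = 864 kbps = 0.864 Mbps.
Video: 4.482 − 0.864 = 3.618 Mbps.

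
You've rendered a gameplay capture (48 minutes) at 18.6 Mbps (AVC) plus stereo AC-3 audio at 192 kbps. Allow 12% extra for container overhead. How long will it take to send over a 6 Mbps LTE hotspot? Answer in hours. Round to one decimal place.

2.8 hours

48 min = 2880 s
Audio: 192 kbps = 0.192 Mbps.
Total bitrate: 18.792 Mbps.
File: 18.792 Mbps × 2880 s = 54121.0 Mb.
With 12% container overhead: ×1.12. → 60615.5 Mb.
At 6 Mbps: 60615.5 / 6 = 10102.6 s ≈ 2.81 hours.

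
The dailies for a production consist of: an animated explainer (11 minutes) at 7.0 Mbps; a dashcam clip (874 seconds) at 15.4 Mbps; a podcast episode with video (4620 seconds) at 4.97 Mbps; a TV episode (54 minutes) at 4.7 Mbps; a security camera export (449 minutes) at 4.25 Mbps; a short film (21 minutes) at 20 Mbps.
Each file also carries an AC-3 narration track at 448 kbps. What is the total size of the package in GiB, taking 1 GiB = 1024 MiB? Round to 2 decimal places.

Audio: 448 kbps = 0.448 Mbps.
animated explainer: 7.448 Mbps × 660 s = 4915.7 Mb
dashcam clip: 15.848 Mbps × 874 s = 13851.2 Mb
podcast episode with video: 5.418 Mbps × 4620 s = 25031.2 Mb
TV episode: 5.148 Mbps × 3240 s = 16679.5 Mb
security camera export: 4.698 Mbps × 26940 s = 126564.1 Mb
short film: 20.448 Mbps × 1260 s = 25764.5 Mb
Total: 212806.1 Mb = 26600.8 MB.
= 24.77 GiB.

24.77 GiB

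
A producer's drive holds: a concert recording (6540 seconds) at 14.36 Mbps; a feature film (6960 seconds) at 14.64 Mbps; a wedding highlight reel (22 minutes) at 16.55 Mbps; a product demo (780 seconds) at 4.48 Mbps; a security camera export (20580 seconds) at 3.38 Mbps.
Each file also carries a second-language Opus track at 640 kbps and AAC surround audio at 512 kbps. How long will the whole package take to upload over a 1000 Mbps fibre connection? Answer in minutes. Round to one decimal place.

5.5 minutes

Audio total: 640 + 512 = 1152 kbps = 1.152 Mbps.
concert recording: 15.512 Mbps × 6540 s = 101448.5 Mb
feature film: 15.792 Mbps × 6960 s = 109912.3 Mb
wedding highlight reel: 17.702 Mbps × 1320 s = 23366.6 Mb
product demo: 5.632 Mbps × 780 s = 4393.0 Mb
security camera export: 4.532 Mbps × 20580 s = 93268.6 Mb
Total: 332389.0 Mb = 41548.6 MB.
At 1000 Mbps: 332389.0 / 1000 = 332 s ≈ 5.54 minutes.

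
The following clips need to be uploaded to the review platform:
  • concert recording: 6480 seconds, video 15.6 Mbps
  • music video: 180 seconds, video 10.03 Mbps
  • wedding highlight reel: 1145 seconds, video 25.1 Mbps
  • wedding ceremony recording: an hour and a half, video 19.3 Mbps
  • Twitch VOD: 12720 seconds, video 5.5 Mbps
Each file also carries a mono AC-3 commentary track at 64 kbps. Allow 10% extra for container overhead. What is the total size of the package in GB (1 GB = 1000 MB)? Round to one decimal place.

Audio: 64 kbps = 0.064 Mbps.
concert recording: 15.664 Mbps × 6480 s × 1.10 = 111653.0 Mb
music video: 10.094 Mbps × 180 s × 1.10 = 1998.6 Mb
wedding highlight reel: 25.164 Mbps × 1145 s × 1.10 = 31694.1 Mb
wedding ceremony recording: 19.364 Mbps × 5400 s × 1.10 = 115022.2 Mb
Twitch VOD: 5.564 Mbps × 12720 s × 1.10 = 77851.5 Mb
Total: 338219.3 Mb = 42277.4 MB.
= 42.28 GB.

42.3 GB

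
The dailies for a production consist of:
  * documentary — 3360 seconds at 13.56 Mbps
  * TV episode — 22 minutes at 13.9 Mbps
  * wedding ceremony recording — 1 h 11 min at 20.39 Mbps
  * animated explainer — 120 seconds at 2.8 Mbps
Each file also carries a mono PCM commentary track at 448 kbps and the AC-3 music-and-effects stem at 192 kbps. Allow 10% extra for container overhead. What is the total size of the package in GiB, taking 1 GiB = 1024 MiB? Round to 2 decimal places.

20.09 GiB

Audio total: 448 + 192 = 640 kbps = 0.640 Mbps.
documentary: 14.200 Mbps × 3360 s × 1.10 = 52483.2 Mb
TV episode: 14.540 Mbps × 1320 s × 1.10 = 21112.1 Mb
wedding ceremony recording: 21.030 Mbps × 4260 s × 1.10 = 98546.6 Mb
animated explainer: 3.440 Mbps × 120 s × 1.10 = 454.1 Mb
Total: 172595.9 Mb = 21574.5 MB.
= 20.09 GiB.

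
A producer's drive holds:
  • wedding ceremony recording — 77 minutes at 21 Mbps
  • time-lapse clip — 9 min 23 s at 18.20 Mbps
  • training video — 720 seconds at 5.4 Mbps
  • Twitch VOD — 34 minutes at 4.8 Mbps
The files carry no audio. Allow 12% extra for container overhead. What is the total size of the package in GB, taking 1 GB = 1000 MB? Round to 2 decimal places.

16.93 GB

wedding ceremony recording: 21.000 Mbps × 4620 s × 1.12 = 108662.4 Mb
time-lapse clip: 18.200 Mbps × 563 s × 1.12 = 11476.2 Mb
training video: 5.400 Mbps × 720 s × 1.12 = 4354.6 Mb
Twitch VOD: 4.800 Mbps × 2040 s × 1.12 = 10967.0 Mb
Total: 135460.2 Mb = 16932.5 MB.
= 16.93 GB.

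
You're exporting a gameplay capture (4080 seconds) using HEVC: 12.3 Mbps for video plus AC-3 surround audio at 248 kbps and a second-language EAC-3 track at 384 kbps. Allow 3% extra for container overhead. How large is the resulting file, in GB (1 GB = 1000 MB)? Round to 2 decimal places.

Audio total: 248 + 384 = 632 kbps = 0.632 Mbps.
Total bitrate: 12.3 + 0.632 = 12.932 Mbps.
Stream data: 12.932 Mbps × 4080 s = 52762.6 Mb.
With 3% container overhead: ×1.03.
54,345 Mb ÷ 8 = 6,793 MB → 6.793 GB.

6.79 GB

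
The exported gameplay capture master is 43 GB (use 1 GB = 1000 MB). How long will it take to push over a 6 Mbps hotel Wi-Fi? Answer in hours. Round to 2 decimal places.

15.93 hours

File: 43 GB = 344000.0 Mb.
At 6 Mbps: 344000.0 / 6 = 57333.3 s ≈ 15.9 hours.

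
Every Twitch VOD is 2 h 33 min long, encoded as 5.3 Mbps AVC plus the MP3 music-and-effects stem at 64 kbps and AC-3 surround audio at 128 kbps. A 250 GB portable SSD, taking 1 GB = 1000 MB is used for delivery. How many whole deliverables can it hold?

2 h 33 min = 153 min = 9180 s
Audio total: 64 + 128 = 192 kbps = 0.192 Mbps.
Total bitrate: 5.492 Mbps.
Per item: 5.492 Mbps × 9180 s = 50,417 Mb = 6,302 MB.
Capacity: 250 GB = 2,000,000 Mb; 39.67 items → 39 complete.

39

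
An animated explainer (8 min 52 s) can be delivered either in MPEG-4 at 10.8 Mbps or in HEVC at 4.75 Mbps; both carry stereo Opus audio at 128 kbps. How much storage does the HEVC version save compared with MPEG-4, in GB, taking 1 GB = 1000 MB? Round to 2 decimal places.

8 min 52 s = 532 s
Audio: 128 kbps = 0.128 Mbps.
MPEG-4: 10.928 Mbps × 532 s = 5813.7 Mb = 0.727 GB.
HEVC: 4.878 Mbps × 532 s = 2595.1 Mb = 0.324 GB.
Saving: 0.727 − 0.324 = 0.402 GB.

0.40 GB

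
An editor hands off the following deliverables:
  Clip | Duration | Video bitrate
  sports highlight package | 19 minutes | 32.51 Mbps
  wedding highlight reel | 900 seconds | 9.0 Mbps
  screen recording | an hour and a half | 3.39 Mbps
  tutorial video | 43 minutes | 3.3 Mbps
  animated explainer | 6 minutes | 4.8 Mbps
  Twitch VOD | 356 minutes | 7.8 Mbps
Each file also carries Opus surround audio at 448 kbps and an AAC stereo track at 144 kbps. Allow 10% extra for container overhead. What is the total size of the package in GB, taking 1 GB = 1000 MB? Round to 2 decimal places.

35.63 GB

Audio total: 448 + 144 = 592 kbps = 0.592 Mbps.
sports highlight package: 33.102 Mbps × 1140 s × 1.10 = 41509.9 Mb
wedding highlight reel: 9.592 Mbps × 900 s × 1.10 = 9496.1 Mb
screen recording: 3.982 Mbps × 5400 s × 1.10 = 23653.1 Mb
tutorial video: 3.892 Mbps × 2580 s × 1.10 = 11045.5 Mb
animated explainer: 5.392 Mbps × 360 s × 1.10 = 2135.2 Mb
Twitch VOD: 8.392 Mbps × 21360 s × 1.10 = 197178.4 Mb
Total: 285018.2 Mb = 35627.3 MB.
= 35.63 GB.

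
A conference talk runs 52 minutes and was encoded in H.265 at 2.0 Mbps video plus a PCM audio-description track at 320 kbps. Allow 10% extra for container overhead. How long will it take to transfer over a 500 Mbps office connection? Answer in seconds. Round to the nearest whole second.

52 min = 3120 s
Audio: 320 kbps = 0.320 Mbps.
Total bitrate: 2.320 Mbps.
File: 2.320 Mbps × 3120 s = 7238.4 Mb.
With 10% container overhead: ×1.10. → 7962.2 Mb.
At 500 Mbps: 7962.2 / 500 = 15.9 s ≈ 15.9 seconds.

16 seconds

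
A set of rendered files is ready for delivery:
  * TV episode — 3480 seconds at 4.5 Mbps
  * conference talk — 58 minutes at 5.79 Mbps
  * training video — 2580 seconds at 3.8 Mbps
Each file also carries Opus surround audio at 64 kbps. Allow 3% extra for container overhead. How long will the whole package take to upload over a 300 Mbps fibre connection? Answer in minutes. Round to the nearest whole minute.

Audio: 64 kbps = 0.064 Mbps.
TV episode: 4.564 Mbps × 3480 s × 1.03 = 16359.2 Mb
conference talk: 5.854 Mbps × 3480 s × 1.03 = 20983.1 Mb
training video: 3.864 Mbps × 2580 s × 1.03 = 10268.2 Mb
Total: 47610.5 Mb = 5951.3 MB.
At 300 Mbps: 47610.5 / 300 = 159 s ≈ 2.65 minutes.

3 minutes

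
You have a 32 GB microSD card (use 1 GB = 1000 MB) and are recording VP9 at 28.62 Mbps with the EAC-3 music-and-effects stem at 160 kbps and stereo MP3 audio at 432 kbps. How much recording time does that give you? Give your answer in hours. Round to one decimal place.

2.4 hours

Audio total: 160 + 432 = 592 kbps = 0.592 Mbps.
Total bitrate: 28.62 + 0.592 = 29.212 Mbps.
Capacity: 32 GB = 256,000 Mb.
Recording time: 256,000 / 29.212 = 8,764 s ≈ 2.43 hours.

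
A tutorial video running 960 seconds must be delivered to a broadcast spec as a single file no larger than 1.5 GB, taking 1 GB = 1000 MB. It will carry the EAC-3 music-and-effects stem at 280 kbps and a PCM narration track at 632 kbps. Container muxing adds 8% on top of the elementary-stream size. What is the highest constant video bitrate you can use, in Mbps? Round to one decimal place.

Budget: 1.5 GB = 12000.0 Mb.
Stream payload after overhead: 12000.0 / 1.08 = 11111.1 Mb.
Total bitrate budget: 11111.1 Mb / 960 s = 11.574 Mbps.
Audio total: 280 + 632 = 912 kbps = 0.912 Mbps.
Video: 11.574 − 0.912 = 10.662 Mbps.

10.7 Mbps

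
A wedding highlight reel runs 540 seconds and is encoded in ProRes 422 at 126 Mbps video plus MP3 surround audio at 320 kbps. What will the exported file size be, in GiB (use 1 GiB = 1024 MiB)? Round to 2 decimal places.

7.94 GiB

Audio: 320 kbps = 0.320 Mbps.
Total bitrate: 126 + 0.320 = 126.320 Mbps.
Stream data: 126.320 Mbps × 540 s = 68212.8 Mb.
68,213 Mb = 8,526,600,000 bytes ÷ 1,073,741,824 = 7.941 GiB.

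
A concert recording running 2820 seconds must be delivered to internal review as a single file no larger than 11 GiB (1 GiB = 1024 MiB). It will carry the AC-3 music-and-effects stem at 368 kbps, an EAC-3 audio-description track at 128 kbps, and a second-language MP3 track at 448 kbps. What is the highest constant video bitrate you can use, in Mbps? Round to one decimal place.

Budget: 11 GiB = 94489.3 Mb.
Total bitrate budget: 94489.3 Mb / 2820 s = 33.507 Mbps.
Audio total: 368 + 128 + 448 = 944 kbps = 0.944 Mbps.
Video: 33.507 − 0.944 = 32.563 Mbps.

32.6 Mbps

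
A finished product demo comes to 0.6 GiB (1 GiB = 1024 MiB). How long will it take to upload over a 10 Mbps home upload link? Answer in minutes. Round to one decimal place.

8.6 minutes

File: 0.6 GiB = 5154.0 Mb.
At 10 Mbps: 5154.0 / 10 = 515.4 s ≈ 8.59 minutes.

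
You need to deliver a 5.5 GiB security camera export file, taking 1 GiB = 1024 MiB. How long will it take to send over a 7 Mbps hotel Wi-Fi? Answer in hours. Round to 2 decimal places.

1.87 hours

File: 5.5 GiB = 47244.6 Mb.
At 7 Mbps: 47244.6 / 7 = 6749.2 s ≈ 1.87 hours.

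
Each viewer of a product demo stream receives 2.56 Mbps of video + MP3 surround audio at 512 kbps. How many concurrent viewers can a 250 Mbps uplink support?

Audio: 512 kbps = 0.512 Mbps.
Per-viewer media rate: 3.072 Mbps.
250 Mbps = 250.0 Mbps; 250.0 / 3.072 = 81.38 → 81 viewers.

81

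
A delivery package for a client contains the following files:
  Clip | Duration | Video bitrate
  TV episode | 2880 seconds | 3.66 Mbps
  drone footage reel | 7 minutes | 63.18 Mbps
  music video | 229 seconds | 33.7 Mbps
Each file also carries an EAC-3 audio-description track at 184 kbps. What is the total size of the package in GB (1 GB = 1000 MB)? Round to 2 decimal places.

5.68 GB

Audio: 184 kbps = 0.184 Mbps.
TV episode: 3.844 Mbps × 2880 s = 11070.7 Mb
drone footage reel: 63.364 Mbps × 420 s = 26612.9 Mb
music video: 33.884 Mbps × 229 s = 7759.4 Mb
Total: 45443.0 Mb = 5680.4 MB.
= 5.680 GB.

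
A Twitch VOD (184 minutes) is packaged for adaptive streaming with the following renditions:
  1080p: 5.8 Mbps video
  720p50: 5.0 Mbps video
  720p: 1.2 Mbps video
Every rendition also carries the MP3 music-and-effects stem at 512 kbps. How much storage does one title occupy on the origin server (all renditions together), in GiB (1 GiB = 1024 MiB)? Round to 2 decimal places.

17.40 GiB

184 min = 11040 s
Audio: 512 kbps = 0.512 Mbps.
Sum of rendition bitrates: (5.8+0.512) + (5.0+0.512) + (1.2+0.512) = 13.536 Mbps.
× 11040 s = 149,437 Mb = 18,680 MB = 17.40 GiB.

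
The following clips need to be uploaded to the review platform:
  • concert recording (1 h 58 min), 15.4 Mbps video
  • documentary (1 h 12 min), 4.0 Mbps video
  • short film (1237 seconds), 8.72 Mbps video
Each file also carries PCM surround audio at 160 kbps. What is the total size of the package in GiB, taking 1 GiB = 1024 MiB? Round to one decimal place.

Audio: 160 kbps = 0.160 Mbps.
concert recording: 15.560 Mbps × 7080 s = 110164.8 Mb
documentary: 4.160 Mbps × 4320 s = 17971.2 Mb
short film: 8.880 Mbps × 1237 s = 10984.6 Mb
Total: 139120.6 Mb = 17390.1 MB.
= 16.20 GiB.

16.2 GiB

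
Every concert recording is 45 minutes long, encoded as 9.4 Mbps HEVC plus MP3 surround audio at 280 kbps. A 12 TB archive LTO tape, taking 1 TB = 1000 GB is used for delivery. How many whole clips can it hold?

45 min = 2700 s
Audio: 280 kbps = 0.280 Mbps.
Total bitrate: 9.680 Mbps.
Per item: 9.680 Mbps × 2700 s = 26,136 Mb = 3,267 MB.
Capacity: 12 TB = 96,000,000 Mb; 3673.09 items → 3673 complete.

3673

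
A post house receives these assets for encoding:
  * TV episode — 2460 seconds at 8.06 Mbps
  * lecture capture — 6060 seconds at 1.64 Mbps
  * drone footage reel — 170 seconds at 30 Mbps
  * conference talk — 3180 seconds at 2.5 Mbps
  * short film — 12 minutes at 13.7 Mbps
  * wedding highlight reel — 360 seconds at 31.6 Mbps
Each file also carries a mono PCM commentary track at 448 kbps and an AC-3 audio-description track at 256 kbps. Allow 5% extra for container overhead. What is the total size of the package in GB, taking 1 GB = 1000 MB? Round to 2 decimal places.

9.60 GB

Audio total: 448 + 256 = 704 kbps = 0.704 Mbps.
TV episode: 8.764 Mbps × 2460 s × 1.05 = 22637.4 Mb
lecture capture: 2.344 Mbps × 6060 s × 1.05 = 14914.9 Mb
drone footage reel: 30.704 Mbps × 170 s × 1.05 = 5480.7 Mb
conference talk: 3.204 Mbps × 3180 s × 1.05 = 10698.2 Mb
short film: 14.404 Mbps × 720 s × 1.05 = 10889.4 Mb
wedding highlight reel: 32.304 Mbps × 360 s × 1.05 = 12210.9 Mb
Total: 76831.4 Mb = 9603.9 MB.
= 9.604 GB.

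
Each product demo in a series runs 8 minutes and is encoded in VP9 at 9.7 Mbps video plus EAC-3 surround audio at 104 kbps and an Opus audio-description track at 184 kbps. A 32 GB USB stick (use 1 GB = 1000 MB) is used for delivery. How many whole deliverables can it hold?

8 min = 480 s
Audio total: 104 + 184 = 288 kbps = 0.288 Mbps.
Total bitrate: 9.988 Mbps.
Per item: 9.988 Mbps × 480 s = 4,794 Mb = 599.3 MB.
Capacity: 32 GB = 256,000 Mb; 53.40 items → 53 complete.

53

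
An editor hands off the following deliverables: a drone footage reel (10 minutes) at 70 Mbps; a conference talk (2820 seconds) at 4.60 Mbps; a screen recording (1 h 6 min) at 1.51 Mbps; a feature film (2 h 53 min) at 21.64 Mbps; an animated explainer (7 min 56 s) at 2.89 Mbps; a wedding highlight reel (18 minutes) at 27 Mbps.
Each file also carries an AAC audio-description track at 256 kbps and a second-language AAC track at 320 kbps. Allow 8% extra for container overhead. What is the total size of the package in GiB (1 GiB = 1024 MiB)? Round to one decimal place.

41.1 GiB

Audio total: 256 + 320 = 576 kbps = 0.576 Mbps.
drone footage reel: 70.576 Mbps × 600 s × 1.08 = 45733.2 Mb
conference talk: 5.176 Mbps × 2820 s × 1.08 = 15764.0 Mb
screen recording: 2.086 Mbps × 3960 s × 1.08 = 8921.4 Mb
feature film: 22.216 Mbps × 10380 s × 1.08 = 249050.2 Mb
animated explainer: 3.466 Mbps × 476 s × 1.08 = 1781.8 Mb
wedding highlight reel: 27.576 Mbps × 1080 s × 1.08 = 32164.6 Mb
Total: 353415.4 Mb = 44176.9 MB.
= 41.14 GiB.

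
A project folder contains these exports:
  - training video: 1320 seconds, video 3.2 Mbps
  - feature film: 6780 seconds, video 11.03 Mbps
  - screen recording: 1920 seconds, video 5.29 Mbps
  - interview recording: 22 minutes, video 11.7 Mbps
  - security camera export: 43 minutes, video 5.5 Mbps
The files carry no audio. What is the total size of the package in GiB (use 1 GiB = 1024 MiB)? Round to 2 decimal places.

13.83 GiB

training video: 3.200 Mbps × 1320 s = 4224.0 Mb
feature film: 11.030 Mbps × 6780 s = 74783.4 Mb
screen recording: 5.290 Mbps × 1920 s = 10156.8 Mb
interview recording: 11.700 Mbps × 1320 s = 15444.0 Mb
security camera export: 5.500 Mbps × 2580 s = 14190.0 Mb
Total: 118798.2 Mb = 14849.8 MB.
= 13.83 GiB.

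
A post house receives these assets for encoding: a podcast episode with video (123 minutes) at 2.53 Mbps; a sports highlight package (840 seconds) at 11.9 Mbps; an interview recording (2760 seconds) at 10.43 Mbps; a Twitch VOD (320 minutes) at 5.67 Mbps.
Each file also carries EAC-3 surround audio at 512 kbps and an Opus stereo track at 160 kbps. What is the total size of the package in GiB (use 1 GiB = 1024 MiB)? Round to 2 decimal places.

21.72 GiB

Audio total: 512 + 160 = 672 kbps = 0.672 Mbps.
podcast episode with video: 3.202 Mbps × 7380 s = 23630.8 Mb
sports highlight package: 12.572 Mbps × 840 s = 10560.5 Mb
interview recording: 11.102 Mbps × 2760 s = 30641.5 Mb
Twitch VOD: 6.342 Mbps × 19200 s = 121766.4 Mb
Total: 186599.2 Mb = 23324.9 MB.
= 21.72 GiB.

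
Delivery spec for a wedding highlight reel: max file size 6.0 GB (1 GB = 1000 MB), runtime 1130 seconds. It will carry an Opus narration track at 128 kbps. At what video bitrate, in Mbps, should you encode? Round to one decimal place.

Budget: 6.0 GB = 48000.0 Mb.
Total bitrate budget: 48000.0 Mb / 1130 s = 42.478 Mbps.
Audio: 128 kbps = 0.128 Mbps.
Video: 42.478 − 0.128 = 42.350 Mbps.

42.3 Mbps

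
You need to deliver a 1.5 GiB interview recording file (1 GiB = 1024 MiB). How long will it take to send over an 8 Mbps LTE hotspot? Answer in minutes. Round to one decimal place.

File: 1.5 GiB = 12884.9 Mb.
At 8 Mbps: 12884.9 / 8 = 1610.6 s ≈ 26.8 minutes.

26.8 minutes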